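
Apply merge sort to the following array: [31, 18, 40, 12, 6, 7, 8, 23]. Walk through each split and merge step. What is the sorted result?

Merge sort trace:

Split: [31, 18, 40, 12, 6, 7, 8, 23] -> [31, 18, 40, 12] and [6, 7, 8, 23]
  Split: [31, 18, 40, 12] -> [31, 18] and [40, 12]
    Split: [31, 18] -> [31] and [18]
    Merge: [31] + [18] -> [18, 31]
    Split: [40, 12] -> [40] and [12]
    Merge: [40] + [12] -> [12, 40]
  Merge: [18, 31] + [12, 40] -> [12, 18, 31, 40]
  Split: [6, 7, 8, 23] -> [6, 7] and [8, 23]
    Split: [6, 7] -> [6] and [7]
    Merge: [6] + [7] -> [6, 7]
    Split: [8, 23] -> [8] and [23]
    Merge: [8] + [23] -> [8, 23]
  Merge: [6, 7] + [8, 23] -> [6, 7, 8, 23]
Merge: [12, 18, 31, 40] + [6, 7, 8, 23] -> [6, 7, 8, 12, 18, 23, 31, 40]

Final sorted array: [6, 7, 8, 12, 18, 23, 31, 40]

The merge sort proceeds by recursively splitting the array and merging sorted halves.
After all merges, the sorted array is [6, 7, 8, 12, 18, 23, 31, 40].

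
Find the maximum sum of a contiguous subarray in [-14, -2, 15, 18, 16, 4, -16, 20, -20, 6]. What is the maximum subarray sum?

Using Kadane's algorithm on [-14, -2, 15, 18, 16, 4, -16, 20, -20, 6]:

Scanning through the array:
Position 1 (value -2): max_ending_here = -2, max_so_far = -2
Position 2 (value 15): max_ending_here = 15, max_so_far = 15
Position 3 (value 18): max_ending_here = 33, max_so_far = 33
Position 4 (value 16): max_ending_here = 49, max_so_far = 49
Position 5 (value 4): max_ending_here = 53, max_so_far = 53
Position 6 (value -16): max_ending_here = 37, max_so_far = 53
Position 7 (value 20): max_ending_here = 57, max_so_far = 57
Position 8 (value -20): max_ending_here = 37, max_so_far = 57
Position 9 (value 6): max_ending_here = 43, max_so_far = 57

Maximum subarray: [15, 18, 16, 4, -16, 20]
Maximum sum: 57

The maximum subarray is [15, 18, 16, 4, -16, 20] with sum 57. This subarray runs from index 2 to index 7.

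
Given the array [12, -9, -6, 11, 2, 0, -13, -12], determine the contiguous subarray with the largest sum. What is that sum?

Using Kadane's algorithm on [12, -9, -6, 11, 2, 0, -13, -12]:

Scanning through the array:
Position 1 (value -9): max_ending_here = 3, max_so_far = 12
Position 2 (value -6): max_ending_here = -3, max_so_far = 12
Position 3 (value 11): max_ending_here = 11, max_so_far = 12
Position 4 (value 2): max_ending_here = 13, max_so_far = 13
Position 5 (value 0): max_ending_here = 13, max_so_far = 13
Position 6 (value -13): max_ending_here = 0, max_so_far = 13
Position 7 (value -12): max_ending_here = -12, max_so_far = 13

Maximum subarray: [11, 2]
Maximum sum: 13

The maximum subarray is [11, 2] with sum 13. This subarray runs from index 3 to index 4.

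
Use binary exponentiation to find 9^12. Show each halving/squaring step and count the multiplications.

Computing 9^12 by squaring (build up from 9^1; each line after the first costs one multiplication):

9^1 = 9
9^2 = (9^1)^2 = 9^2 = 81
9^3 = 9 * 9^2 = 9 * 81 = 729
9^6 = (9^3)^2 = 729^2 = 531441
9^12 = (9^6)^2 = 531441^2 = 282429536481

Result: 282429536481
Multiplications needed: 4 (4 lines after 9^1)

9^12 = 282429536481. Using exponentiation by squaring, this requires 4 multiplications. The key idea: if the exponent is even, square the half-power; if odd, multiply by the base once.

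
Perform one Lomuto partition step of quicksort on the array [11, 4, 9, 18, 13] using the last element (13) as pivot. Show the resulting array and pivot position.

Lomuto partition with pivot = 13:

Initial array: [11, 4, 9, 18, 13]

arr[0]=11 <= 13: swap with position 0, array becomes [11, 4, 9, 18, 13]
arr[1]=4 <= 13: swap with position 1, array becomes [11, 4, 9, 18, 13]
arr[2]=9 <= 13: swap with position 2, array becomes [11, 4, 9, 18, 13]
arr[3]=18 > 13: no swap

Place pivot at position 3: [11, 4, 9, 13, 18]
Pivot position: 3

After partitioning with pivot 13, the array becomes [11, 4, 9, 13, 18]. The pivot is placed at index 3. All elements to the left of the pivot are <= 13, and all elements to the right are > 13.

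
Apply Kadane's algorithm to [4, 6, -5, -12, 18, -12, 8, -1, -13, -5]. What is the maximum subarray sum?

Using Kadane's algorithm on [4, 6, -5, -12, 18, -12, 8, -1, -13, -5]:

Scanning through the array:
Position 1 (value 6): max_ending_here = 10, max_so_far = 10
Position 2 (value -5): max_ending_here = 5, max_so_far = 10
Position 3 (value -12): max_ending_here = -7, max_so_far = 10
Position 4 (value 18): max_ending_here = 18, max_so_far = 18
Position 5 (value -12): max_ending_here = 6, max_so_far = 18
Position 6 (value 8): max_ending_here = 14, max_so_far = 18
Position 7 (value -1): max_ending_here = 13, max_so_far = 18
Position 8 (value -13): max_ending_here = 0, max_so_far = 18
Position 9 (value -5): max_ending_here = -5, max_so_far = 18

Maximum subarray: [18]
Maximum sum: 18

The maximum subarray is [18] with sum 18. This subarray runs from index 4 to index 4.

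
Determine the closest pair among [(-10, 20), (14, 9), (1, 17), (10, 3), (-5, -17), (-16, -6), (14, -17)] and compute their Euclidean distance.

Computing all pairwise distances among 7 points:

d((-10, 20), (14, 9)) = 26.4008
d((-10, 20), (1, 17)) = 11.4018
d((-10, 20), (10, 3)) = 26.2488
d((-10, 20), (-5, -17)) = 37.3363
d((-10, 20), (-16, -6)) = 26.6833
d((-10, 20), (14, -17)) = 44.1022
d((14, 9), (1, 17)) = 15.2643
d((14, 9), (10, 3)) = 7.2111 <-- minimum
d((14, 9), (-5, -17)) = 32.2025
d((14, 9), (-16, -6)) = 33.541
d((14, 9), (14, -17)) = 26.0
d((1, 17), (10, 3)) = 16.6433
d((1, 17), (-5, -17)) = 34.5254
d((1, 17), (-16, -6)) = 28.6007
d((1, 17), (14, -17)) = 36.4005
d((10, 3), (-5, -17)) = 25.0
d((10, 3), (-16, -6)) = 27.5136
d((10, 3), (14, -17)) = 20.3961
d((-5, -17), (-16, -6)) = 15.5563
d((-5, -17), (14, -17)) = 19.0
d((-16, -6), (14, -17)) = 31.9531

Closest pair: (14, 9) and (10, 3) with distance 7.2111

The closest pair is (14, 9) and (10, 3) with Euclidean distance 7.2111. For 7 points, brute-force pairwise comparison is shown above. For large n, the divide-and-conquer algorithm (sort by x, recurse on halves, check the dividing strip) achieves O(n log n).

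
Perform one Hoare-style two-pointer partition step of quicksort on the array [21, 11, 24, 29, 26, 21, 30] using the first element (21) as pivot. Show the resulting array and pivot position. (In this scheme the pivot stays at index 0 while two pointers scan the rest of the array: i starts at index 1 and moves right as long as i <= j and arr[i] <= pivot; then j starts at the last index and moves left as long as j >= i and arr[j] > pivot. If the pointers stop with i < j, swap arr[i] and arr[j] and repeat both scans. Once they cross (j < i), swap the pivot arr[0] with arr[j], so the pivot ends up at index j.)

Hoare-style two-pointer partition with pivot = 21:

Initial array: [21, 11, 24, 29, 26, 21, 30]

Pointers start at i = 1, j = 6.
i stops at index 2 (arr[2]=24 > 21), j stops at index 5 (arr[5]=21 <= 21): swap arr[2] and arr[5], array becomes [21, 11, 21, 29, 26, 24, 30]
i ends at 3, j ends at 2: the pointers have crossed (j < i), so scanning stops.

Swap pivot arr[0] with arr[2] to place pivot at position 2: [21, 11, 21, 29, 26, 24, 30]
Pivot position: 2

After partitioning with pivot 21, the array becomes [21, 11, 21, 29, 26, 24, 30]. The pivot is placed at index 2. All elements to the left of the pivot are <= 21, and all elements to the right are > 21.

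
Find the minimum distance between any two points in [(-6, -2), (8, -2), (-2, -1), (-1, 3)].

Computing all pairwise distances among 4 points:

d((-6, -2), (8, -2)) = 14.0
d((-6, -2), (-2, -1)) = 4.1231 <-- minimum
d((-6, -2), (-1, 3)) = 7.0711
d((8, -2), (-2, -1)) = 10.0499
d((8, -2), (-1, 3)) = 10.2956
d((-2, -1), (-1, 3)) = 4.1231 <-- minimum

Minimum distance: 4.1231 (tie among 2 pairs: (-6, -2) and (-2, -1); (-2, -1) and (-1, 3))

The minimum Euclidean distance is 4.1231. There is a tie: 2 pairs achieve this minimum — (-6, -2) and (-2, -1); (-2, -1) and (-1, 3). Any of these is a valid closest pair. For 4 points, brute-force pairwise comparison is shown above. For large n, the divide-and-conquer algorithm (sort by x, recurse on halves, check the dividing strip) achieves O(n log n).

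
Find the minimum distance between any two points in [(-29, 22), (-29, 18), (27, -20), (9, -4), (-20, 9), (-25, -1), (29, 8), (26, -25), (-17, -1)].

Computing all pairwise distances among 9 points:

d((-29, 22), (-29, 18)) = 4.0 <-- minimum
d((-29, 22), (27, -20)) = 70.0
d((-29, 22), (9, -4)) = 46.0435
d((-29, 22), (-20, 9)) = 15.8114
d((-29, 22), (-25, -1)) = 23.3452
d((-29, 22), (29, 8)) = 59.6657
d((-29, 22), (26, -25)) = 72.3464
d((-29, 22), (-17, -1)) = 25.9422
d((-29, 18), (27, -20)) = 67.6757
d((-29, 18), (9, -4)) = 43.909
d((-29, 18), (-20, 9)) = 12.7279
d((-29, 18), (-25, -1)) = 19.4165
d((-29, 18), (29, 8)) = 58.8558
d((-29, 18), (26, -25)) = 69.814
d((-29, 18), (-17, -1)) = 22.4722
d((27, -20), (9, -4)) = 24.0832
d((27, -20), (-20, 9)) = 55.2268
d((27, -20), (-25, -1)) = 55.3624
d((27, -20), (29, 8)) = 28.0713
d((27, -20), (26, -25)) = 5.099
d((27, -20), (-17, -1)) = 47.927
d((9, -4), (-20, 9)) = 31.7805
d((9, -4), (-25, -1)) = 34.1321
d((9, -4), (29, 8)) = 23.3238
d((9, -4), (26, -25)) = 27.0185
d((9, -4), (-17, -1)) = 26.1725
d((-20, 9), (-25, -1)) = 11.1803
d((-20, 9), (29, 8)) = 49.0102
d((-20, 9), (26, -25)) = 57.2014
d((-20, 9), (-17, -1)) = 10.4403
d((-25, -1), (29, 8)) = 54.7449
d((-25, -1), (26, -25)) = 56.3649
d((-25, -1), (-17, -1)) = 8.0
d((29, 8), (26, -25)) = 33.1361
d((29, 8), (-17, -1)) = 46.8722
d((26, -25), (-17, -1)) = 49.2443

Closest pair: (-29, 22) and (-29, 18) with distance 4.0

The closest pair is (-29, 22) and (-29, 18) with Euclidean distance 4.0. For 9 points, brute-force pairwise comparison is shown above. For large n, the divide-and-conquer algorithm (sort by x, recurse on halves, check the dividing strip) achieves O(n log n).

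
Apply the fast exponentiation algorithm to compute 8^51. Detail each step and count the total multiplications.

Computing 8^51 by squaring (build up from 8^1; each line after the first costs one multiplication):

8^1 = 8
8^2 = (8^1)^2 = 8^2 = 64
8^3 = 8 * 8^2 = 8 * 64 = 512
8^6 = (8^3)^2 = 512^2 = 262144
8^12 = (8^6)^2 = 262144^2 = 68719476736
8^24 = (8^12)^2 = 68719476736^2 = 4722366482869645213696
8^25 = 8 * 8^24 = 8 * 4722366482869645213696 = 37778931862957161709568
8^50 = (8^25)^2 = 37778931862957161709568^2 = 1427247692705959881058285969449495136382746624
8^51 = 8 * 8^50 = 8 * 1427247692705959881058285969449495136382746624 = 11417981541647679048466287755595961091061972992

Result: 11417981541647679048466287755595961091061972992
Multiplications needed: 8 (8 lines after 8^1)

8^51 = 11417981541647679048466287755595961091061972992. Using exponentiation by squaring, this requires 8 multiplications. The key idea: if the exponent is even, square the half-power; if odd, multiply by the base once.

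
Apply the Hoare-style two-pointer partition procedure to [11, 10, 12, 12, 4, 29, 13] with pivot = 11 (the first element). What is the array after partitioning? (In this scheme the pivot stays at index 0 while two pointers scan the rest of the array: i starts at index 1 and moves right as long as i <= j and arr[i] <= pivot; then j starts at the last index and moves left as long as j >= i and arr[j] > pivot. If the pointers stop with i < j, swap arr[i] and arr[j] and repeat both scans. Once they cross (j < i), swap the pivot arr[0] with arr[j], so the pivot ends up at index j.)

Hoare-style two-pointer partition with pivot = 11:

Initial array: [11, 10, 12, 12, 4, 29, 13]

Pointers start at i = 1, j = 6.
i stops at index 2 (arr[2]=12 > 11), j stops at index 4 (arr[4]=4 <= 11): swap arr[2] and arr[4], array becomes [11, 10, 4, 12, 12, 29, 13]
i ends at 3, j ends at 2: the pointers have crossed (j < i), so scanning stops.

Swap pivot arr[0] with arr[2] to place pivot at position 2: [4, 10, 11, 12, 12, 29, 13]
Pivot position: 2

After partitioning with pivot 11, the array becomes [4, 10, 11, 12, 12, 29, 13]. The pivot is placed at index 2. All elements to the left of the pivot are <= 11, and all elements to the right are > 11.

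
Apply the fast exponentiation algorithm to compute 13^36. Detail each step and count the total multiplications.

Computing 13^36 by squaring (build up from 13^1; each line after the first costs one multiplication):

13^1 = 13
13^2 = (13^1)^2 = 13^2 = 169
13^4 = (13^2)^2 = 169^2 = 28561
13^8 = (13^4)^2 = 28561^2 = 815730721
13^9 = 13 * 13^8 = 13 * 815730721 = 10604499373
13^18 = (13^9)^2 = 10604499373^2 = 112455406951957393129
13^36 = (13^18)^2 = 112455406951957393129^2 = 12646218552730347184269489080961456410641

Result: 12646218552730347184269489080961456410641
Multiplications needed: 6 (6 lines after 13^1)

13^36 = 12646218552730347184269489080961456410641. Using exponentiation by squaring, this requires 6 multiplications. The key idea: if the exponent is even, square the half-power; if odd, multiply by the base once.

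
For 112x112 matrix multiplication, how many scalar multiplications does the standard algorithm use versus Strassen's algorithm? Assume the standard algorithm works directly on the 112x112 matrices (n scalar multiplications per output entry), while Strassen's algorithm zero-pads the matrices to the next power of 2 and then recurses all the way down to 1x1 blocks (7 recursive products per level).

Matrix multiplication for 112x112 matrices:

Strassen's algorithm requires power-of-2 dimensions. Pad 112x112 to 128x128 (next power of 2).

Standard algorithm: 112^3 = 1404928 multiplications
Strassen's algorithm: 7^(log2(128)) = 7^7 = 823543 multiplications
Savings: 1404928 - 823543 = 581385 multiplications

Standard: 1404928 multiplications (112^3). Strassen: 823543 multiplications (7^7, after padding to 128x128). Strassen reduces 8 recursive multiplications to 7 at each level.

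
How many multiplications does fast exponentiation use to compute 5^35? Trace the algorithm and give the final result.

Computing 5^35 by squaring (build up from 5^1; each line after the first costs one multiplication):

5^1 = 5
5^2 = (5^1)^2 = 5^2 = 25
5^4 = (5^2)^2 = 25^2 = 625
5^8 = (5^4)^2 = 625^2 = 390625
5^16 = (5^8)^2 = 390625^2 = 152587890625
5^17 = 5 * 5^16 = 5 * 152587890625 = 762939453125
5^34 = (5^17)^2 = 762939453125^2 = 582076609134674072265625
5^35 = 5 * 5^34 = 5 * 582076609134674072265625 = 2910383045673370361328125

Result: 2910383045673370361328125
Multiplications needed: 7 (7 lines after 5^1)

5^35 = 2910383045673370361328125. Using exponentiation by squaring, this requires 7 multiplications. The key idea: if the exponent is even, square the half-power; if odd, multiply by the base once.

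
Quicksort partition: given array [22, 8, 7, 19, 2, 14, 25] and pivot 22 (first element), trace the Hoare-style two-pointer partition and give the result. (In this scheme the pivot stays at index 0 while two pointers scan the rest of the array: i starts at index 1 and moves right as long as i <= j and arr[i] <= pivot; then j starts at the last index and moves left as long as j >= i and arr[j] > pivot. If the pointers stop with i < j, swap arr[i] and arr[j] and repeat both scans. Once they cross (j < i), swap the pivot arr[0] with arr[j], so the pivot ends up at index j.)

Hoare-style two-pointer partition with pivot = 22:

Initial array: [22, 8, 7, 19, 2, 14, 25]

Pointers start at i = 1, j = 6.
i ends at 6, j ends at 5: the pointers have crossed (j < i), so scanning stops.

Swap pivot arr[0] with arr[5] to place pivot at position 5: [14, 8, 7, 19, 2, 22, 25]
Pivot position: 5

After partitioning with pivot 22, the array becomes [14, 8, 7, 19, 2, 22, 25]. The pivot is placed at index 5. All elements to the left of the pivot are <= 22, and all elements to the right are > 22.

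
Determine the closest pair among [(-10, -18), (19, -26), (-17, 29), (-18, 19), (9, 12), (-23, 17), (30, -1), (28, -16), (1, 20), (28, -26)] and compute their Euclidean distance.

Computing all pairwise distances among 10 points:

d((-10, -18), (19, -26)) = 30.0832
d((-10, -18), (-17, 29)) = 47.5184
d((-10, -18), (-18, 19)) = 37.855
d((-10, -18), (9, 12)) = 35.5106
d((-10, -18), (-23, 17)) = 37.3363
d((-10, -18), (30, -1)) = 43.4626
d((-10, -18), (28, -16)) = 38.0526
d((-10, -18), (1, 20)) = 39.5601
d((-10, -18), (28, -26)) = 38.833
d((19, -26), (-17, 29)) = 65.7343
d((19, -26), (-18, 19)) = 58.258
d((19, -26), (9, 12)) = 39.2938
d((19, -26), (-23, 17)) = 60.1082
d((19, -26), (30, -1)) = 27.313
d((19, -26), (28, -16)) = 13.4536
d((19, -26), (1, 20)) = 49.3964
d((19, -26), (28, -26)) = 9.0
d((-17, 29), (-18, 19)) = 10.0499
d((-17, 29), (9, 12)) = 31.0644
d((-17, 29), (-23, 17)) = 13.4164
d((-17, 29), (30, -1)) = 55.7584
d((-17, 29), (28, -16)) = 63.6396
d((-17, 29), (1, 20)) = 20.1246
d((-17, 29), (28, -26)) = 71.0634
d((-18, 19), (9, 12)) = 27.8927
d((-18, 19), (-23, 17)) = 5.3852 <-- minimum
d((-18, 19), (30, -1)) = 52.0
d((-18, 19), (28, -16)) = 57.8014
d((-18, 19), (1, 20)) = 19.0263
d((-18, 19), (28, -26)) = 64.3506
d((9, 12), (-23, 17)) = 32.3883
d((9, 12), (30, -1)) = 24.6982
d((9, 12), (28, -16)) = 33.8378
d((9, 12), (1, 20)) = 11.3137
d((9, 12), (28, -26)) = 42.4853
d((-23, 17), (30, -1)) = 55.9732
d((-23, 17), (28, -16)) = 60.7454
d((-23, 17), (1, 20)) = 24.1868
d((-23, 17), (28, -26)) = 66.7083
d((30, -1), (28, -16)) = 15.1327
d((30, -1), (1, 20)) = 35.805
d((30, -1), (28, -26)) = 25.0799
d((28, -16), (1, 20)) = 45.0
d((28, -16), (28, -26)) = 10.0
d((1, 20), (28, -26)) = 53.3385

Closest pair: (-18, 19) and (-23, 17) with distance 5.3852

The closest pair is (-18, 19) and (-23, 17) with Euclidean distance 5.3852. For 10 points, brute-force pairwise comparison is shown above. For large n, the divide-and-conquer algorithm (sort by x, recurse on halves, check the dividing strip) achieves O(n log n).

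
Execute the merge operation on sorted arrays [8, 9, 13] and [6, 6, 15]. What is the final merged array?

Merging process:

Compare 8 vs 6: take 6 from right. Merged: [6]
Compare 8 vs 6: take 6 from right. Merged: [6, 6]
Compare 8 vs 15: take 8 from left. Merged: [6, 6, 8]
Compare 9 vs 15: take 9 from left. Merged: [6, 6, 8, 9]
Compare 13 vs 15: take 13 from left. Merged: [6, 6, 8, 9, 13]
Append remaining from right: [15]. Merged: [6, 6, 8, 9, 13, 15]

Final merged array: [6, 6, 8, 9, 13, 15]
Total comparisons: 5

The merged array is [6, 6, 8, 9, 13, 15], requiring 5 comparisons. The merge step runs in O(n) time where n is the total number of elements.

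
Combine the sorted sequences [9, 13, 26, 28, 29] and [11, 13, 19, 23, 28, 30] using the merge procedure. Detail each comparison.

Merging process:

Compare 9 vs 11: take 9 from left. Merged: [9]
Compare 13 vs 11: take 11 from right. Merged: [9, 11]
Compare 13 vs 13: take 13 from left. Merged: [9, 11, 13]
Compare 26 vs 13: take 13 from right. Merged: [9, 11, 13, 13]
Compare 26 vs 19: take 19 from right. Merged: [9, 11, 13, 13, 19]
Compare 26 vs 23: take 23 from right. Merged: [9, 11, 13, 13, 19, 23]
Compare 26 vs 28: take 26 from left. Merged: [9, 11, 13, 13, 19, 23, 26]
Compare 28 vs 28: take 28 from left. Merged: [9, 11, 13, 13, 19, 23, 26, 28]
Compare 29 vs 28: take 28 from right. Merged: [9, 11, 13, 13, 19, 23, 26, 28, 28]
Compare 29 vs 30: take 29 from left. Merged: [9, 11, 13, 13, 19, 23, 26, 28, 28, 29]
Append remaining from right: [30]. Merged: [9, 11, 13, 13, 19, 23, 26, 28, 28, 29, 30]

Final merged array: [9, 11, 13, 13, 19, 23, 26, 28, 28, 29, 30]
Total comparisons: 10

The merged array is [9, 11, 13, 13, 19, 23, 26, 28, 28, 29, 30], requiring 10 comparisons. The merge step runs in O(n) time where n is the total number of elements.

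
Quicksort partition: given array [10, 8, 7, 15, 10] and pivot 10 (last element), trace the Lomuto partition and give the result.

Lomuto partition with pivot = 10:

Initial array: [10, 8, 7, 15, 10]

arr[0]=10 <= 10: swap with position 0, array becomes [10, 8, 7, 15, 10]
arr[1]=8 <= 10: swap with position 1, array becomes [10, 8, 7, 15, 10]
arr[2]=7 <= 10: swap with position 2, array becomes [10, 8, 7, 15, 10]
arr[3]=15 > 10: no swap

Place pivot at position 3: [10, 8, 7, 10, 15]
Pivot position: 3

After partitioning with pivot 10, the array becomes [10, 8, 7, 10, 15]. The pivot is placed at index 3. All elements to the left of the pivot are <= 10, and all elements to the right are > 10.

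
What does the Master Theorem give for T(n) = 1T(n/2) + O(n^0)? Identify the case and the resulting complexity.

Master Theorem for T(n) = 1T(n/2) + O(n^0):

a = 1, b = 2, c = 0
log_b(a) = log_2(1) = 0.0000

Case 2: c = 0 = log_2(1) = 0.0000
T(n) = O(n^0 log n) = O(log n)

For T(n) = 1T(n/2) + O(n^0): log_2(1) = 0.0000. This is Case 2 of the Master Theorem (c = log_b(a), equal work at all levels), giving O(log n).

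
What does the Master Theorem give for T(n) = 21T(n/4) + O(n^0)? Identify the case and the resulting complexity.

Master Theorem for T(n) = 21T(n/4) + O(n^0):

a = 21, b = 4, c = 0
log_b(a) = log_4(21) = 2.1962

Case 1: c = 0 < log_4(21) = 2.1962
T(n) = O(n^(log_4 21))

For T(n) = 21T(n/4) + O(n^0): log_4(21) = 2.1962. This is Case 1 of the Master Theorem (c < log_b(a), work dominated by leaves), giving O(n^(log_4 21)).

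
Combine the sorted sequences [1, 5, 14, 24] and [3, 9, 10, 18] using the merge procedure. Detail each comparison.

Merging process:

Compare 1 vs 3: take 1 from left. Merged: [1]
Compare 5 vs 3: take 3 from right. Merged: [1, 3]
Compare 5 vs 9: take 5 from left. Merged: [1, 3, 5]
Compare 14 vs 9: take 9 from right. Merged: [1, 3, 5, 9]
Compare 14 vs 10: take 10 from right. Merged: [1, 3, 5, 9, 10]
Compare 14 vs 18: take 14 from left. Merged: [1, 3, 5, 9, 10, 14]
Compare 24 vs 18: take 18 from right. Merged: [1, 3, 5, 9, 10, 14, 18]
Append remaining from left: [24]. Merged: [1, 3, 5, 9, 10, 14, 18, 24]

Final merged array: [1, 3, 5, 9, 10, 14, 18, 24]
Total comparisons: 7

The merged array is [1, 3, 5, 9, 10, 14, 18, 24], requiring 7 comparisons. The merge step runs in O(n) time where n is the total number of elements.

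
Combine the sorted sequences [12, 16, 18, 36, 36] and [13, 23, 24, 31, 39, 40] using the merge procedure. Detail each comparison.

Merging process:

Compare 12 vs 13: take 12 from left. Merged: [12]
Compare 16 vs 13: take 13 from right. Merged: [12, 13]
Compare 16 vs 23: take 16 from left. Merged: [12, 13, 16]
Compare 18 vs 23: take 18 from left. Merged: [12, 13, 16, 18]
Compare 36 vs 23: take 23 from right. Merged: [12, 13, 16, 18, 23]
Compare 36 vs 24: take 24 from right. Merged: [12, 13, 16, 18, 23, 24]
Compare 36 vs 31: take 31 from right. Merged: [12, 13, 16, 18, 23, 24, 31]
Compare 36 vs 39: take 36 from left. Merged: [12, 13, 16, 18, 23, 24, 31, 36]
Compare 36 vs 39: take 36 from left. Merged: [12, 13, 16, 18, 23, 24, 31, 36, 36]
Append remaining from right: [39, 40]. Merged: [12, 13, 16, 18, 23, 24, 31, 36, 36, 39, 40]

Final merged array: [12, 13, 16, 18, 23, 24, 31, 36, 36, 39, 40]
Total comparisons: 9

The merged array is [12, 13, 16, 18, 23, 24, 31, 36, 36, 39, 40], requiring 9 comparisons. The merge step runs in O(n) time where n is the total number of elements.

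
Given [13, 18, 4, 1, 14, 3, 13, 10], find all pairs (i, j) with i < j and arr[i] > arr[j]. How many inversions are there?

Finding inversions in [13, 18, 4, 1, 14, 3, 13, 10]:

(0, 2): arr[0]=13 > arr[2]=4
(0, 3): arr[0]=13 > arr[3]=1
(0, 5): arr[0]=13 > arr[5]=3
(0, 7): arr[0]=13 > arr[7]=10
(1, 2): arr[1]=18 > arr[2]=4
(1, 3): arr[1]=18 > arr[3]=1
(1, 4): arr[1]=18 > arr[4]=14
(1, 5): arr[1]=18 > arr[5]=3
(1, 6): arr[1]=18 > arr[6]=13
(1, 7): arr[1]=18 > arr[7]=10
(2, 3): arr[2]=4 > arr[3]=1
(2, 5): arr[2]=4 > arr[5]=3
(4, 5): arr[4]=14 > arr[5]=3
(4, 6): arr[4]=14 > arr[6]=13
(4, 7): arr[4]=14 > arr[7]=10
(6, 7): arr[6]=13 > arr[7]=10

Total inversions: 16

The array has 16 inversion(s): (0,2), (0,3), (0,5), (0,7), (1,2), (1,3), (1,4), (1,5), (1,6), (1,7), (2,3), (2,5), (4,5), (4,6), (4,7), (6,7). Each pair (i,j) satisfies i < j and arr[i] > arr[j].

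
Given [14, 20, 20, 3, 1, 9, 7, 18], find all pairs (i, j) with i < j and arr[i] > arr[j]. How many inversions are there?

Finding inversions in [14, 20, 20, 3, 1, 9, 7, 18]:

(0, 3): arr[0]=14 > arr[3]=3
(0, 4): arr[0]=14 > arr[4]=1
(0, 5): arr[0]=14 > arr[5]=9
(0, 6): arr[0]=14 > arr[6]=7
(1, 3): arr[1]=20 > arr[3]=3
(1, 4): arr[1]=20 > arr[4]=1
(1, 5): arr[1]=20 > arr[5]=9
(1, 6): arr[1]=20 > arr[6]=7
(1, 7): arr[1]=20 > arr[7]=18
(2, 3): arr[2]=20 > arr[3]=3
(2, 4): arr[2]=20 > arr[4]=1
(2, 5): arr[2]=20 > arr[5]=9
(2, 6): arr[2]=20 > arr[6]=7
(2, 7): arr[2]=20 > arr[7]=18
(3, 4): arr[3]=3 > arr[4]=1
(5, 6): arr[5]=9 > arr[6]=7

Total inversions: 16

The array has 16 inversion(s): (0,3), (0,4), (0,5), (0,6), (1,3), (1,4), (1,5), (1,6), (1,7), (2,3), (2,4), (2,5), (2,6), (2,7), (3,4), (5,6). Each pair (i,j) satisfies i < j and arr[i] > arr[j].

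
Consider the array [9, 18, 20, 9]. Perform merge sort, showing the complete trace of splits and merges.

Merge sort trace:

Split: [9, 18, 20, 9] -> [9, 18] and [20, 9]
  Split: [9, 18] -> [9] and [18]
  Merge: [9] + [18] -> [9, 18]
  Split: [20, 9] -> [20] and [9]
  Merge: [20] + [9] -> [9, 20]
Merge: [9, 18] + [9, 20] -> [9, 9, 18, 20]

Final sorted array: [9, 9, 18, 20]

The merge sort proceeds by recursively splitting the array and merging sorted halves.
After all merges, the sorted array is [9, 9, 18, 20].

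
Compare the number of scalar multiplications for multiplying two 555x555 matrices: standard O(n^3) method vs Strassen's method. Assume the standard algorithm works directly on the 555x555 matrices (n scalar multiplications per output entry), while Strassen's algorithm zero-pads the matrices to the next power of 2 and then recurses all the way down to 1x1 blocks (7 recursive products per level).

Matrix multiplication for 555x555 matrices:

Strassen's algorithm requires power-of-2 dimensions. Pad 555x555 to 1024x1024 (next power of 2).

Standard algorithm: 555^3 = 170953875 multiplications
Strassen's algorithm: 7^(log2(1024)) = 7^10 = 282475249 multiplications
Difference: 170953875 - 282475249 = -111521374 (Strassen uses MORE here due to padding overhead — for small or just-over-power-of-2 n, padding can outweigh the per-level savings)

Standard: 170953875 multiplications (555^3). Strassen: 282475249 multiplications (7^10, after padding to 1024x1024). Strassen reduces 8 recursive multiplications to 7 at each level.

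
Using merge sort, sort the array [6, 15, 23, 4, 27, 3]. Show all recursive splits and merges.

Merge sort trace:

Split: [6, 15, 23, 4, 27, 3] -> [6, 15, 23] and [4, 27, 3]
  Split: [6, 15, 23] -> [6] and [15, 23]
    Split: [15, 23] -> [15] and [23]
    Merge: [15] + [23] -> [15, 23]
  Merge: [6] + [15, 23] -> [6, 15, 23]
  Split: [4, 27, 3] -> [4] and [27, 3]
    Split: [27, 3] -> [27] and [3]
    Merge: [27] + [3] -> [3, 27]
  Merge: [4] + [3, 27] -> [3, 4, 27]
Merge: [6, 15, 23] + [3, 4, 27] -> [3, 4, 6, 15, 23, 27]

Final sorted array: [3, 4, 6, 15, 23, 27]

The merge sort proceeds by recursively splitting the array and merging sorted halves.
After all merges, the sorted array is [3, 4, 6, 15, 23, 27].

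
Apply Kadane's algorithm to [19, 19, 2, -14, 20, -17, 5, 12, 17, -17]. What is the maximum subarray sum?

Using Kadane's algorithm on [19, 19, 2, -14, 20, -17, 5, 12, 17, -17]:

Scanning through the array:
Position 1 (value 19): max_ending_here = 38, max_so_far = 38
Position 2 (value 2): max_ending_here = 40, max_so_far = 40
Position 3 (value -14): max_ending_here = 26, max_so_far = 40
Position 4 (value 20): max_ending_here = 46, max_so_far = 46
Position 5 (value -17): max_ending_here = 29, max_so_far = 46
Position 6 (value 5): max_ending_here = 34, max_so_far = 46
Position 7 (value 12): max_ending_here = 46, max_so_far = 46
Position 8 (value 17): max_ending_here = 63, max_so_far = 63
Position 9 (value -17): max_ending_here = 46, max_so_far = 63

Maximum subarray: [19, 19, 2, -14, 20, -17, 5, 12, 17]
Maximum sum: 63

The maximum subarray is [19, 19, 2, -14, 20, -17, 5, 12, 17] with sum 63. This subarray runs from index 0 to index 8.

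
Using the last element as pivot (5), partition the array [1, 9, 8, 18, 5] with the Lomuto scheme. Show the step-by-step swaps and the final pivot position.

Lomuto partition with pivot = 5:

Initial array: [1, 9, 8, 18, 5]

arr[0]=1 <= 5: swap with position 0, array becomes [1, 9, 8, 18, 5]
arr[1]=9 > 5: no swap
arr[2]=8 > 5: no swap
arr[3]=18 > 5: no swap

Place pivot at position 1: [1, 5, 8, 18, 9]
Pivot position: 1

After partitioning with pivot 5, the array becomes [1, 5, 8, 18, 9]. The pivot is placed at index 1. All elements to the left of the pivot are <= 5, and all elements to the right are > 5.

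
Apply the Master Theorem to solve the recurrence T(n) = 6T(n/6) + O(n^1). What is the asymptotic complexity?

Master Theorem for T(n) = 6T(n/6) + O(n^1):

a = 6, b = 6, c = 1
log_b(a) = log_6(6) = 1.0000

Case 2: c = 1 = log_6(6) = 1.0000
T(n) = O(n^1 log n) = O(n log n)

For T(n) = 6T(n/6) + O(n^1): log_6(6) = 1.0000. This is Case 2 of the Master Theorem (c = log_b(a), equal work at all levels), giving O(n log n).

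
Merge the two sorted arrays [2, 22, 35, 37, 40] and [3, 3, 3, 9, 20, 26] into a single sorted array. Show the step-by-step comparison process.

Merging process:

Compare 2 vs 3: take 2 from left. Merged: [2]
Compare 22 vs 3: take 3 from right. Merged: [2, 3]
Compare 22 vs 3: take 3 from right. Merged: [2, 3, 3]
Compare 22 vs 3: take 3 from right. Merged: [2, 3, 3, 3]
Compare 22 vs 9: take 9 from right. Merged: [2, 3, 3, 3, 9]
Compare 22 vs 20: take 20 from right. Merged: [2, 3, 3, 3, 9, 20]
Compare 22 vs 26: take 22 from left. Merged: [2, 3, 3, 3, 9, 20, 22]
Compare 35 vs 26: take 26 from right. Merged: [2, 3, 3, 3, 9, 20, 22, 26]
Append remaining from left: [35, 37, 40]. Merged: [2, 3, 3, 3, 9, 20, 22, 26, 35, 37, 40]

Final merged array: [2, 3, 3, 3, 9, 20, 22, 26, 35, 37, 40]
Total comparisons: 8

The merged array is [2, 3, 3, 3, 9, 20, 22, 26, 35, 37, 40], requiring 8 comparisons. The merge step runs in O(n) time where n is the total number of elements.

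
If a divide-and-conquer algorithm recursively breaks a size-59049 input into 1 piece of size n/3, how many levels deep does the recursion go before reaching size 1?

For divide and conquer with division factor 3:

Problem sizes at each level:
Level 0: 59049
Level 1: 19683
Level 2: 6561
Level 3: 2187
Level 4: 729
Level 5: 243
Level 6: 81
Level 7: 27
Level 8: 9
Level 9: 3
Level 10: 1

The root is level 0 and the size-1 base case is level 10 (the tree spans levels 0 through 10, i.e. 11 levels counting the root), so the depth is the number of divisions: log_3(59049) = 10

The recursion tree depth is log_3(59049) = 10. At each level, the problem size is divided by 3, so it takes 10 divisions to reduce to a base case of size 1. The algorithm makes 1 recursive call at each level.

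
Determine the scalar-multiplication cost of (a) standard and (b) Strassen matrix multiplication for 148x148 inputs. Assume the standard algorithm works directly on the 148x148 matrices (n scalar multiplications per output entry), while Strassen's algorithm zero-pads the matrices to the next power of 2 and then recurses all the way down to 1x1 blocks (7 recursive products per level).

Matrix multiplication for 148x148 matrices:

Strassen's algorithm requires power-of-2 dimensions. Pad 148x148 to 256x256 (next power of 2).

Standard algorithm: 148^3 = 3241792 multiplications
Strassen's algorithm: 7^(log2(256)) = 7^8 = 5764801 multiplications
Difference: 3241792 - 5764801 = -2523009 (Strassen uses MORE here due to padding overhead — for small or just-over-power-of-2 n, padding can outweigh the per-level savings)

Standard: 3241792 multiplications (148^3). Strassen: 5764801 multiplications (7^8, after padding to 256x256). Strassen reduces 8 recursive multiplications to 7 at each level.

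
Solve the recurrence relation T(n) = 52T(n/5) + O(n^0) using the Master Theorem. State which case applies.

Master Theorem for T(n) = 52T(n/5) + O(n^0):

a = 52, b = 5, c = 0
log_b(a) = log_5(52) = 2.4550

Case 1: c = 0 < log_5(52) = 2.4550
T(n) = O(n^(log_5 52))

For T(n) = 52T(n/5) + O(n^0): log_5(52) = 2.4550. This is Case 1 of the Master Theorem (c < log_b(a), work dominated by leaves), giving O(n^(log_5 52)).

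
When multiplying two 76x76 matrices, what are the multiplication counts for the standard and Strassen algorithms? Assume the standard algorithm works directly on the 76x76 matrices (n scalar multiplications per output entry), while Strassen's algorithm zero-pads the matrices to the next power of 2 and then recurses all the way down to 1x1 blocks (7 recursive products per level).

Matrix multiplication for 76x76 matrices:

Strassen's algorithm requires power-of-2 dimensions. Pad 76x76 to 128x128 (next power of 2).

Standard algorithm: 76^3 = 438976 multiplications
Strassen's algorithm: 7^(log2(128)) = 7^7 = 823543 multiplications
Difference: 438976 - 823543 = -384567 (Strassen uses MORE here due to padding overhead — for small or just-over-power-of-2 n, padding can outweigh the per-level savings)

Standard: 438976 multiplications (76^3). Strassen: 823543 multiplications (7^7, after padding to 128x128). Strassen reduces 8 recursive multiplications to 7 at each level.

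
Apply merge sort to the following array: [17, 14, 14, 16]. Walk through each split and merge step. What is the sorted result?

Merge sort trace:

Split: [17, 14, 14, 16] -> [17, 14] and [14, 16]
  Split: [17, 14] -> [17] and [14]
  Merge: [17] + [14] -> [14, 17]
  Split: [14, 16] -> [14] and [16]
  Merge: [14] + [16] -> [14, 16]
Merge: [14, 17] + [14, 16] -> [14, 14, 16, 17]

Final sorted array: [14, 14, 16, 17]

The merge sort proceeds by recursively splitting the array and merging sorted halves.
After all merges, the sorted array is [14, 14, 16, 17].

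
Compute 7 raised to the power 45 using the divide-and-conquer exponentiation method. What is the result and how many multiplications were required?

Computing 7^45 by squaring (build up from 7^1; each line after the first costs one multiplication):

7^1 = 7
7^2 = (7^1)^2 = 7^2 = 49
7^4 = (7^2)^2 = 49^2 = 2401
7^5 = 7 * 7^4 = 7 * 2401 = 16807
7^10 = (7^5)^2 = 16807^2 = 282475249
7^11 = 7 * 7^10 = 7 * 282475249 = 1977326743
7^22 = (7^11)^2 = 1977326743^2 = 3909821048582988049
7^44 = (7^22)^2 = 3909821048582988049^2 = 15286700631942576193765185769276826401
7^45 = 7 * 7^44 = 7 * 15286700631942576193765185769276826401 = 107006904423598033356356300384937784807

Result: 107006904423598033356356300384937784807
Multiplications needed: 8 (8 lines after 7^1)

7^45 = 107006904423598033356356300384937784807. Using exponentiation by squaring, this requires 8 multiplications. The key idea: if the exponent is even, square the half-power; if odd, multiply by the base once.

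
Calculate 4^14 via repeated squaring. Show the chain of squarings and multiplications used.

Computing 4^14 by squaring (build up from 4^1; each line after the first costs one multiplication):

4^1 = 4
4^2 = (4^1)^2 = 4^2 = 16
4^3 = 4 * 4^2 = 4 * 16 = 64
4^6 = (4^3)^2 = 64^2 = 4096
4^7 = 4 * 4^6 = 4 * 4096 = 16384
4^14 = (4^7)^2 = 16384^2 = 268435456

Result: 268435456
Multiplications needed: 5 (5 lines after 4^1)

4^14 = 268435456. Using exponentiation by squaring, this requires 5 multiplications. The key idea: if the exponent is even, square the half-power; if odd, multiply by the base once.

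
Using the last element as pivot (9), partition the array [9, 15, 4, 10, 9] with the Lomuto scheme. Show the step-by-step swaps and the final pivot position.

Lomuto partition with pivot = 9:

Initial array: [9, 15, 4, 10, 9]

arr[0]=9 <= 9: swap with position 0, array becomes [9, 15, 4, 10, 9]
arr[1]=15 > 9: no swap
arr[2]=4 <= 9: swap with position 1, array becomes [9, 4, 15, 10, 9]
arr[3]=10 > 9: no swap

Place pivot at position 2: [9, 4, 9, 10, 15]
Pivot position: 2

After partitioning with pivot 9, the array becomes [9, 4, 9, 10, 15]. The pivot is placed at index 2. All elements to the left of the pivot are <= 9, and all elements to the right are > 9.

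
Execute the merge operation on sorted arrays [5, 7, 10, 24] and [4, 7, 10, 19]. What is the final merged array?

Merging process:

Compare 5 vs 4: take 4 from right. Merged: [4]
Compare 5 vs 7: take 5 from left. Merged: [4, 5]
Compare 7 vs 7: take 7 from left. Merged: [4, 5, 7]
Compare 10 vs 7: take 7 from right. Merged: [4, 5, 7, 7]
Compare 10 vs 10: take 10 from left. Merged: [4, 5, 7, 7, 10]
Compare 24 vs 10: take 10 from right. Merged: [4, 5, 7, 7, 10, 10]
Compare 24 vs 19: take 19 from right. Merged: [4, 5, 7, 7, 10, 10, 19]
Append remaining from left: [24]. Merged: [4, 5, 7, 7, 10, 10, 19, 24]

Final merged array: [4, 5, 7, 7, 10, 10, 19, 24]
Total comparisons: 7

The merged array is [4, 5, 7, 7, 10, 10, 19, 24], requiring 7 comparisons. The merge step runs in O(n) time where n is the total number of elements.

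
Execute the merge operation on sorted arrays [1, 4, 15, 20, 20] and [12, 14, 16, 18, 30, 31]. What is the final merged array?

Merging process:

Compare 1 vs 12: take 1 from left. Merged: [1]
Compare 4 vs 12: take 4 from left. Merged: [1, 4]
Compare 15 vs 12: take 12 from right. Merged: [1, 4, 12]
Compare 15 vs 14: take 14 from right. Merged: [1, 4, 12, 14]
Compare 15 vs 16: take 15 from left. Merged: [1, 4, 12, 14, 15]
Compare 20 vs 16: take 16 from right. Merged: [1, 4, 12, 14, 15, 16]
Compare 20 vs 18: take 18 from right. Merged: [1, 4, 12, 14, 15, 16, 18]
Compare 20 vs 30: take 20 from left. Merged: [1, 4, 12, 14, 15, 16, 18, 20]
Compare 20 vs 30: take 20 from left. Merged: [1, 4, 12, 14, 15, 16, 18, 20, 20]
Append remaining from right: [30, 31]. Merged: [1, 4, 12, 14, 15, 16, 18, 20, 20, 30, 31]

Final merged array: [1, 4, 12, 14, 15, 16, 18, 20, 20, 30, 31]
Total comparisons: 9

The merged array is [1, 4, 12, 14, 15, 16, 18, 20, 20, 30, 31], requiring 9 comparisons. The merge step runs in O(n) time where n is the total number of elements.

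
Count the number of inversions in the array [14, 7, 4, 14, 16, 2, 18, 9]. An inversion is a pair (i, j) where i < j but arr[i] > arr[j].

Finding inversions in [14, 7, 4, 14, 16, 2, 18, 9]:

(0, 1): arr[0]=14 > arr[1]=7
(0, 2): arr[0]=14 > arr[2]=4
(0, 5): arr[0]=14 > arr[5]=2
(0, 7): arr[0]=14 > arr[7]=9
(1, 2): arr[1]=7 > arr[2]=4
(1, 5): arr[1]=7 > arr[5]=2
(2, 5): arr[2]=4 > arr[5]=2
(3, 5): arr[3]=14 > arr[5]=2
(3, 7): arr[3]=14 > arr[7]=9
(4, 5): arr[4]=16 > arr[5]=2
(4, 7): arr[4]=16 > arr[7]=9
(6, 7): arr[6]=18 > arr[7]=9

Total inversions: 12

The array has 12 inversion(s): (0,1), (0,2), (0,5), (0,7), (1,2), (1,5), (2,5), (3,5), (3,7), (4,5), (4,7), (6,7). Each pair (i,j) satisfies i < j and arr[i] > arr[j].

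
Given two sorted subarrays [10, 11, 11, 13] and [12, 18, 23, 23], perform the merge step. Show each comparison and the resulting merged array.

Merging process:

Compare 10 vs 12: take 10 from left. Merged: [10]
Compare 11 vs 12: take 11 from left. Merged: [10, 11]
Compare 11 vs 12: take 11 from left. Merged: [10, 11, 11]
Compare 13 vs 12: take 12 from right. Merged: [10, 11, 11, 12]
Compare 13 vs 18: take 13 from left. Merged: [10, 11, 11, 12, 13]
Append remaining from right: [18, 23, 23]. Merged: [10, 11, 11, 12, 13, 18, 23, 23]

Final merged array: [10, 11, 11, 12, 13, 18, 23, 23]
Total comparisons: 5

The merged array is [10, 11, 11, 12, 13, 18, 23, 23], requiring 5 comparisons. The merge step runs in O(n) time where n is the total number of elements.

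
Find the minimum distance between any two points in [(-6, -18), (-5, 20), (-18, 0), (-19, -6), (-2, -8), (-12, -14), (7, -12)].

Computing all pairwise distances among 7 points:

d((-6, -18), (-5, 20)) = 38.0132
d((-6, -18), (-18, 0)) = 21.6333
d((-6, -18), (-19, -6)) = 17.6918
d((-6, -18), (-2, -8)) = 10.7703
d((-6, -18), (-12, -14)) = 7.2111
d((-6, -18), (7, -12)) = 14.3178
d((-5, 20), (-18, 0)) = 23.8537
d((-5, 20), (-19, -6)) = 29.5296
d((-5, 20), (-2, -8)) = 28.1603
d((-5, 20), (-12, -14)) = 34.7131
d((-5, 20), (7, -12)) = 34.176
d((-18, 0), (-19, -6)) = 6.0828 <-- minimum
d((-18, 0), (-2, -8)) = 17.8885
d((-18, 0), (-12, -14)) = 15.2315
d((-18, 0), (7, -12)) = 27.7308
d((-19, -6), (-2, -8)) = 17.1172
d((-19, -6), (-12, -14)) = 10.6301
d((-19, -6), (7, -12)) = 26.6833
d((-2, -8), (-12, -14)) = 11.6619
d((-2, -8), (7, -12)) = 9.8489
d((-12, -14), (7, -12)) = 19.105

Closest pair: (-18, 0) and (-19, -6) with distance 6.0828

The closest pair is (-18, 0) and (-19, -6) with Euclidean distance 6.0828. For 7 points, brute-force pairwise comparison is shown above. For large n, the divide-and-conquer algorithm (sort by x, recurse on halves, check the dividing strip) achieves O(n log n).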